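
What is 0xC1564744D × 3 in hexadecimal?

0x24402D5CE7

Multiply each base-16 digit by 3, carrying:
  D×3 = 39 → write 7 carry 2
  4×3+2 = 14 → write E
  4×3 = 12 → write C
  7×3 = 21 → write 5 carry 1
  4×3+1 = 13 → write D
  6×3 = 18 → write 2 carry 1
  5×3+1 = 16 → write 0 carry 1
  1×3+1 = 4 → write 4
  C×3 = 36 → write 4 carry 2
  remaining carry: 2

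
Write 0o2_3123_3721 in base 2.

0b10011001010011011111010001

Each octal digit is 3 bits: 2=010 3=011 1=001 2=010 3=011 3=011 7=111 2=010 1=001.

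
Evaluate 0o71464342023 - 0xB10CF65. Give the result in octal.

0xB10CF65 = 0o1304147545 in octal.
Subtract column by column in base 8:
  3-5 → 6 (borrow)
  2-4-1 → 5 (borrow)
  0-5-1 → 2 (borrow)
  2-7-1 → 2 (borrow)
  4-4-1 → 7 (borrow)
  3-1-1 → 1
  4-4 → 0
  6-0 → 6
  4-3 → 1
  1-1 → 0
  7-0 → 7

0o70160172256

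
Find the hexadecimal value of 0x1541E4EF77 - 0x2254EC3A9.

0x131C962BCE

Subtract column by column in base 16:
  7-9 → E (borrow)
  7-A-1 → C (borrow)
  F-3-1 → B
  E-C → 2
  4-E → 6 (borrow)
  E-4-1 → 9
  1-5 → C (borrow)
  4-2-1 → 1
  5-2 → 3
  1-0 → 1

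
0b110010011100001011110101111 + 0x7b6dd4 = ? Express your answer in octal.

0o662302603

0b110010011100001011110101111 = 0o623413657 in octal.
0x7b6dd4 = 0o36666724 in octal.
Add column by column in base 8, right to left:
  7+4 = 3 carry 1
  5+2+1 = 0 carry 1
  6+7+1 = 6 carry 1
  3+6+1 = 2 carry 1
  1+6+1 = 0 carry 1
  4+6+1 = 3 carry 1
  3+6+1 = 2 carry 1
  2+3+1 = 6
  6+0 = 6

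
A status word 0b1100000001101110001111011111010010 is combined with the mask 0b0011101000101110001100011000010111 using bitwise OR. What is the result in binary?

OR bit by bit (1 where either bit is 1):
  1100000001101110001111011111010010
| 0011101000101110001100011000010111
= 1111101001101110001111011111010111

0b1111101001101110001111011111010111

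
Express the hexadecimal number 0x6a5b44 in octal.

0o32455504

Expand each hex digit to 4 bits: 6=0110 a=1010 5=0101 b=1011 4=0100 4=0100.
Group the bits in threes: 011 010 100 101 101 101 000 100 → 32455504.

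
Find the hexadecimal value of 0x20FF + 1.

0x2100

The trailing 2 digits are F (max in base 16), so adding 1 cascades: they roll to 0 and the next digit up increments.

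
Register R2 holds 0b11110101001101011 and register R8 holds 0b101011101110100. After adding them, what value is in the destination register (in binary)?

0b100100000111011111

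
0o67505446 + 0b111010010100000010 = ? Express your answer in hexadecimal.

0xe23028

0o67505446 = 0xde8b26 in hexadecimal.
0b111010010100000010 = 0x3a502 in hexadecimal.
Add column by column in base 16, right to left:
  6+2 = 8
  2+0 = 2
  b+5 = 0 carry 1
  8+a+1 = 3 carry 1
  e+3+1 = 2 carry 1
  d+0+1 = e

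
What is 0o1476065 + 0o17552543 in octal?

Add column by column in base 8, right to left:
  5+3 = 0 carry 1
  6+4+1 = 3 carry 1
  0+5+1 = 6
  6+2 = 0 carry 1
  7+5+1 = 5 carry 1
  4+5+1 = 2 carry 1
  1+7+1 = 1 carry 1
  0+1+1 = 2

0o21250630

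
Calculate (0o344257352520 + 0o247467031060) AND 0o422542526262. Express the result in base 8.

Add column by column in base 8, right to left:
  0+0 = 0
  2+6 = 0 carry 1
  5+0+1 = 6
  2+1 = 3
  5+3 = 0 carry 1
  3+0+1 = 4
  7+7 = 6 carry 1
  5+6+1 = 4 carry 1
  2+4+1 = 7
  4+7 = 3 carry 1
  4+4+1 = 1 carry 1
  3+2+1 = 6
Sum = 0o613746403600; now AND with 0o422542526262:
  6&4=4, 1&2=0, 3&2=2, 7&5=5, 4&4=4, 6&2=2, 4&5=4, 0&2=0, 3&6=2, 6&2=2, 0&6=0, 0&2=0

0o402542402200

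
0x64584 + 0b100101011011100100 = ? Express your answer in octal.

0o2116150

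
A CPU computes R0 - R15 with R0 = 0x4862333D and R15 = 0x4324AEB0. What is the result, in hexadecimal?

Subtract column by column in base 16:
  D-0 → D
  3-B → 8 (borrow)
  3-E-1 → 4 (borrow)
  3-A-1 → 8 (borrow)
  2-4-1 → D (borrow)
  6-2-1 → 3
  8-3 → 5
  4-4 → 0

0x53D848D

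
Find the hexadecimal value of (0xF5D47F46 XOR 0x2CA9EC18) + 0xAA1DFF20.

0x1839B927E

First 0xF5D47F46 XOR 0x2CA9EC18 = 0xD97D935E.
Add column by column in base 16, right to left:
  E+0 = E
  5+2 = 7
  3+F = 2 carry 1
  9+F+1 = 9 carry 1
  D+D+1 = B carry 1
  7+1+1 = 9
  9+A = 3 carry 1
  D+A+1 = 8 carry 1
  final carry 1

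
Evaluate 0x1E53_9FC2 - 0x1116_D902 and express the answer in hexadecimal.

Subtract column by column in base 16:
  2-2 → 0
  C-0 → C
  F-9 → 6
  9-D → C (borrow)
  3-6-1 → C (borrow)
  5-1-1 → 3
  E-1 → D
  1-1 → 0

0xD3CC6C0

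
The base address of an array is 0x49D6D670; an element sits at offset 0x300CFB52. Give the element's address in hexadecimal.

0x79E3D1C2

Add column by column in base 16, right to left:
  0+2 = 2
  7+5 = C
  6+B = 1 carry 1
  D+F+1 = D carry 1
  6+C+1 = 3 carry 1
  D+0+1 = E
  9+0 = 9
  4+3 = 7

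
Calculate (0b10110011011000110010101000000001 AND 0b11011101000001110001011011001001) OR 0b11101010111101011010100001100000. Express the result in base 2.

0b11111011111101111010101001100001

0b10110011011000110010101000000001 AND 0b11011101000001110001011011001001 = 0b10010001000000110000001000000001.
Then OR with 0b11101010111101011010100001100000.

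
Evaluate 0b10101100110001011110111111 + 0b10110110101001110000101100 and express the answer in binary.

0b101100011011011001111101011

Add column by column in base 2, right to left:
  1+0 = 1
  1+0 = 1
  1+1 = 0 carry 1
  1+1+1 = 1 carry 1
  1+0+1 = 0 carry 1
  1+1+1 = 1 carry 1
  0+0+1 = 1
  1+0 = 1
  1+0 = 1
  1+0 = 1
  1+1 = 0 carry 1
  0+1+1 = 0 carry 1
  1+1+1 = 1 carry 1
  0+0+1 = 1
  0+0 = 0
  0+1 = 1
  1+0 = 1
  1+1 = 0 carry 1
  0+0+1 = 1
  0+1 = 1
  1+1 = 0 carry 1
  1+0+1 = 0 carry 1
  0+1+1 = 0 carry 1
  1+1+1 = 1 carry 1
  0+0+1 = 1
  1+1 = 0 carry 1
  final carry 1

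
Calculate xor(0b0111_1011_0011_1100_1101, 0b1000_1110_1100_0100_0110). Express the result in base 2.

0b11110101111110001011

XOR bit by bit (1 where the bits differ):
  01111011001111001101
^ 10001110110001000110
= 11110101111110001011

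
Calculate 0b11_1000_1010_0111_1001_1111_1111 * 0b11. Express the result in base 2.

Multiply each base-2 digit by 3, carrying:
  1×3 = 3 → write 1 carry 1
  1×3+1 = 4 → write 0 carry 2
  1×3+2 = 5 → write 1 carry 2
  1×3+2 = 5 → write 1 carry 2
  1×3+2 = 5 → write 1 carry 2
  1×3+2 = 5 → write 1 carry 2
  1×3+2 = 5 → write 1 carry 2
  1×3+2 = 5 → write 1 carry 2
  1×3+2 = 5 → write 1 carry 2
  0×3+2 = 2 → write 0 carry 1
  0×3+1 = 1 → write 1
  1×3 = 3 → write 1 carry 1
  1×3+1 = 4 → write 0 carry 2
  1×3+2 = 5 → write 1 carry 2
  1×3+2 = 5 → write 1 carry 2
  0×3+2 = 2 → write 0 carry 1
  0×3+1 = 1 → write 1
  1×3 = 3 → write 1 carry 1
  0×3+1 = 1 → write 1
  1×3 = 3 → write 1 carry 1
  0×3+1 = 1 → write 1
  0×3 = 0 → write 0
  0×3 = 0 → write 0
  1×3 = 3 → write 1 carry 1
  1×3+1 = 4 → write 0 carry 2
  1×3+2 = 5 → write 1 carry 2
  remaining carry: 10

0b1010100111110110110111111101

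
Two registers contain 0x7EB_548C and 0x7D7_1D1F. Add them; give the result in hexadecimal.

0xFC271AB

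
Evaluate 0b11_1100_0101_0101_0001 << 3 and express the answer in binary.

0b111100010101010001000

Left shift by 3: append 3 zero bits.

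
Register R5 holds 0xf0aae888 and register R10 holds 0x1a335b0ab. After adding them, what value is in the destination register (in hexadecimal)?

0x293e09933

Add column by column in base 16, right to left:
  8+b = 3 carry 1
  8+a+1 = 3 carry 1
  8+0+1 = 9
  e+b = 9 carry 1
  a+5+1 = 0 carry 1
  a+3+1 = e
  0+3 = 3
  f+a = 9 carry 1
  0+1+1 = 2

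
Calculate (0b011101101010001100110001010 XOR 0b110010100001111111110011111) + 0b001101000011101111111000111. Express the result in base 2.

0b111100001111100010111011100

First 0b011101101010001100110001010 XOR 0b110010100001111111110011111 = 0b101111001011110011000010101.
Add column by column in base 2, right to left:
  1+1 = 0 carry 1
  0+1+1 = 0 carry 1
  1+1+1 = 1 carry 1
  0+0+1 = 1
  1+0 = 1
  0+0 = 0
  0+1 = 1
  0+1 = 1
  0+1 = 1
  1+1 = 0 carry 1
  1+1+1 = 1 carry 1
  0+1+1 = 0 carry 1
  0+1+1 = 0 carry 1
  1+0+1 = 0 carry 1
  1+1+1 = 1 carry 1
  1+1+1 = 1 carry 1
  1+1+1 = 1 carry 1
  0+0+1 = 1
  1+0 = 1
  0+0 = 0
  0+0 = 0
  1+1 = 0 carry 1
  1+0+1 = 0 carry 1
  1+1+1 = 1 carry 1
  1+1+1 = 1 carry 1
  0+0+1 = 1
  1+0 = 1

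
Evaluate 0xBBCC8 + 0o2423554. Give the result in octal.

0o5362064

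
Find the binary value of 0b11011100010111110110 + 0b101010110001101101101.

Add column by column in base 2, right to left:
  0+1 = 1
  1+0 = 1
  1+1 = 0 carry 1
  0+1+1 = 0 carry 1
  1+0+1 = 0 carry 1
  1+1+1 = 1 carry 1
  1+1+1 = 1 carry 1
  1+0+1 = 0 carry 1
  1+1+1 = 1 carry 1
  0+1+1 = 0 carry 1
  1+0+1 = 0 carry 1
  0+0+1 = 1
  0+0 = 0
  0+1 = 1
  1+1 = 0 carry 1
  1+0+1 = 0 carry 1
  1+1+1 = 1 carry 1
  0+0+1 = 1
  1+1 = 0 carry 1
  1+0+1 = 0 carry 1
  0+1+1 = 0 carry 1
  final carry 1

0b1000110010100101100011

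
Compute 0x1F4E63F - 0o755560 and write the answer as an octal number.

0x1F4E63F = 0o175163077 in octal.
Subtract column by column in base 8:
  7-0 → 7
  7-6 → 1
  0-5 → 3 (borrow)
  3-5-1 → 5 (borrow)
  6-5-1 → 0
  1-7 → 2 (borrow)
  5-0-1 → 4
  7-0 → 7
  1-0 → 1

0o174205317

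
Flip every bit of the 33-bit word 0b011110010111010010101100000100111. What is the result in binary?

0b100001101000101101010011111011000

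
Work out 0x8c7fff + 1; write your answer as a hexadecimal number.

0x8c8000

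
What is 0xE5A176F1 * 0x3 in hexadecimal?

Multiply each base-16 digit by 3, carrying:
  1×3 = 3 → write 3
  F×3 = 45 → write D carry 2
  6×3+2 = 20 → write 4 carry 1
  7×3+1 = 22 → write 6 carry 1
  1×3+1 = 4 → write 4
  A×3 = 30 → write E carry 1
  5×3+1 = 16 → write 0 carry 1
  E×3+1 = 43 → write B carry 2
  remaining carry: 2

0x2B0E464D3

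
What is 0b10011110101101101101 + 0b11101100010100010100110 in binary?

0b100000000001010000010011

Add column by column in base 2, right to left:
  1+0 = 1
  0+1 = 1
  1+1 = 0 carry 1
  1+0+1 = 0 carry 1
  0+0+1 = 1
  1+1 = 0 carry 1
  1+0+1 = 0 carry 1
  0+1+1 = 0 carry 1
  1+0+1 = 0 carry 1
  1+0+1 = 0 carry 1
  0+0+1 = 1
  1+1 = 0 carry 1
  0+0+1 = 1
  1+1 = 0 carry 1
  1+0+1 = 0 carry 1
  1+0+1 = 0 carry 1
  1+0+1 = 0 carry 1
  0+1+1 = 0 carry 1
  0+1+1 = 0 carry 1
  1+0+1 = 0 carry 1
  0+1+1 = 0 carry 1
  0+1+1 = 0 carry 1
  0+1+1 = 0 carry 1
  final carry 1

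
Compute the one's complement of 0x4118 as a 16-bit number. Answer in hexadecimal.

Each hex digit d becomes f−d:
  4→b, 1→e, 1→e, 8→7

0xbee7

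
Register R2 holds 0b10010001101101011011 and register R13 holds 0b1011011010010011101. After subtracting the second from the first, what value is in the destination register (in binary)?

Subtract column by column in base 2:
  1-1 → 0
  1-0 → 1
  0-1 → 1 (borrow)
  1-1-1 → 1 (borrow)
  1-1-1 → 1 (borrow)
  0-0-1 → 1 (borrow)
  1-0-1 → 0
  0-1 → 1 (borrow)
  1-0-1 → 0
  1-0 → 1
  0-1 → 1 (borrow)
  1-0-1 → 0
  1-1 → 0
  0-1 → 1 (borrow)
  0-0-1 → 1 (borrow)
  0-1-1 → 0 (borrow)
  1-1-1 → 1 (borrow)
  0-0-1 → 1 (borrow)
  0-1-1 → 0 (borrow)
  1-0-1 → 0

0b110110011010111110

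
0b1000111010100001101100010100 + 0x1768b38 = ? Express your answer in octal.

0b1000111010100001101100010100 = 0o1072415424 in octal.
0x1768b38 = 0o135505470 in octal.
Add column by column in base 8, right to left:
  4+0 = 4
  2+7 = 1 carry 1
  4+4+1 = 1 carry 1
  5+5+1 = 3 carry 1
  1+0+1 = 2
  4+5 = 1 carry 1
  2+5+1 = 0 carry 1
  7+3+1 = 3 carry 1
  0+1+1 = 2
  1+0 = 1

0o1230123114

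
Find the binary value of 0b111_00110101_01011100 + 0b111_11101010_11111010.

Add column by column in base 2, right to left:
  0+0 = 0
  0+1 = 1
  1+0 = 1
  1+1 = 0 carry 1
  1+1+1 = 1 carry 1
  0+1+1 = 0 carry 1
  1+1+1 = 1 carry 1
  0+1+1 = 0 carry 1
  1+0+1 = 0 carry 1
  0+1+1 = 0 carry 1
  1+0+1 = 0 carry 1
  0+1+1 = 0 carry 1
  1+0+1 = 0 carry 1
  1+1+1 = 1 carry 1
  0+1+1 = 0 carry 1
  0+1+1 = 0 carry 1
  1+1+1 = 1 carry 1
  1+1+1 = 1 carry 1
  1+1+1 = 1 carry 1
  final carry 1

0b11110010000001010110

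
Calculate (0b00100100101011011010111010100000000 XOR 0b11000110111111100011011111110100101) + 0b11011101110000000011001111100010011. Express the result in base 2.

First 0b00100100101011011010111010100000000 XOR 0b11000110111111100011011111110100101 = 0b11100010010100111001100101010100101.
Add column by column in base 2, right to left:
  1+1 = 0 carry 1
  0+1+1 = 0 carry 1
  1+0+1 = 0 carry 1
  0+0+1 = 1
  0+1 = 1
  1+0 = 1
  0+0 = 0
  1+0 = 1
  0+1 = 1
  1+1 = 0 carry 1
  0+1+1 = 0 carry 1
  1+1+1 = 1 carry 1
  0+1+1 = 0 carry 1
  0+0+1 = 1
  1+0 = 1
  1+1 = 0 carry 1
  0+1+1 = 0 carry 1
  0+0+1 = 1
  1+0 = 1
  1+0 = 1
  1+0 = 1
  0+0 = 0
  0+0 = 0
  1+0 = 1
  0+0 = 0
  1+1 = 0 carry 1
  0+1+1 = 0 carry 1
  0+1+1 = 0 carry 1
  1+0+1 = 0 carry 1
  0+1+1 = 0 carry 1
  0+1+1 = 0 carry 1
  0+1+1 = 0 carry 1
  1+0+1 = 0 carry 1
  1+1+1 = 1 carry 1
  1+1+1 = 1 carry 1
  final carry 1

0b111000000000100111100110100110111000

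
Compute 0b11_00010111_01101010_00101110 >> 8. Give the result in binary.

0b110001011101101010

Right shift by 8: drop the 8 least-significant bits.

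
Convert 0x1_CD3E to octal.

Expand each hex digit to 4 bits: 1=0001 C=1100 D=1101 3=0011 E=1110.
Group the bits in threes: 011 100 110 100 111 110 → 346476.

0o346476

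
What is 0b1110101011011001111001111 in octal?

Group the bits in threes: 001 110 101 011 011 001 111 001 111 → 165331717.

0o165331717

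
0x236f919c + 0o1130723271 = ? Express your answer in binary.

0b101100110100110011100001010101

0x236f919c = 0b100011011011111001000110011100 in binary.
0o1130723271 = 0b1001011000111010011010111001 in binary.
Add column by column in base 2, right to left:
  0+1 = 1
  0+0 = 0
  1+0 = 1
  1+1 = 0 carry 1
  1+1+1 = 1 carry 1
  0+1+1 = 0 carry 1
  0+0+1 = 1
  1+1 = 0 carry 1
  1+0+1 = 0 carry 1
  0+1+1 = 0 carry 1
  0+1+1 = 0 carry 1
  0+0+1 = 1
  1+0 = 1
  0+1 = 1
  0+0 = 0
  1+1 = 0 carry 1
  1+1+1 = 1 carry 1
  1+1+1 = 1 carry 1
  1+0+1 = 0 carry 1
  1+0+1 = 0 carry 1
  0+0+1 = 1
  1+1 = 0 carry 1
  1+1+1 = 1 carry 1
  0+0+1 = 1
  1+1 = 0 carry 1
  1+0+1 = 0 carry 1
  0+0+1 = 1
  0+1 = 1
  0+0 = 0
  1+0 = 1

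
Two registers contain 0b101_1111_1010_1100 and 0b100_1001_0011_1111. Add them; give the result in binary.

0b1010100011101011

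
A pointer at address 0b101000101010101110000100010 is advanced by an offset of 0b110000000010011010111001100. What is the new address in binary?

0b1011000101101001000111101110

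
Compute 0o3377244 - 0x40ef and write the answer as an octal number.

0x40ef = 0o40357 in octal.
Subtract column by column in base 8:
  4-7 → 5 (borrow)
  4-5-1 → 6 (borrow)
  2-3-1 → 6 (borrow)
  7-0-1 → 6
  7-4 → 3
  3-0 → 3
  3-0 → 3

0o3336665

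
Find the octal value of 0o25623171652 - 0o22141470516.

Subtract column by column in base 8:
  2-6 → 4 (borrow)
  5-1-1 → 3
  6-5 → 1
  1-0 → 1
  7-7 → 0
  1-4 → 5 (borrow)
  3-1-1 → 1
  2-4 → 6 (borrow)
  6-1-1 → 4
  5-2 → 3
  2-2 → 0

0o3461501134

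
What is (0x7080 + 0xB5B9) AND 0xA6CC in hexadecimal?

Add column by column in base 16, right to left:
  0+9 = 9
  8+B = 3 carry 1
  0+5+1 = 6
  7+B = 2 carry 1
  final carry 1
Sum = 0x12639; now AND with 0xA6CC:
  1&0=0, 2&A=2, 6&6=6, 3&C=0, 9&C=8

0x2608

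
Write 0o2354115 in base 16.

Each octal digit is 3 bits: 2=010 3=011 5=101 4=100 1=001 1=001 5=101.
Group the bits into nibbles: 1001 1101 1000 0100 1101 → 9D84D.

0x9D84D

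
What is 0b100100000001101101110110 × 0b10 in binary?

0b1001000000011011011101100

Multiply each base-2 digit by 2, carrying:
  0×2 = 0 → write 0
  1×2 = 2 → write 0 carry 1
  1×2+1 = 3 → write 1 carry 1
  0×2+1 = 1 → write 1
  1×2 = 2 → write 0 carry 1
  1×2+1 = 3 → write 1 carry 1
  1×2+1 = 3 → write 1 carry 1
  0×2+1 = 1 → write 1
  1×2 = 2 → write 0 carry 1
  1×2+1 = 3 → write 1 carry 1
  0×2+1 = 1 → write 1
  1×2 = 2 → write 0 carry 1
  1×2+1 = 3 → write 1 carry 1
  0×2+1 = 1 → write 1
  0×2 = 0 → write 0
  0×2 = 0 → write 0
  0×2 = 0 → write 0
  0×2 = 0 → write 0
  0×2 = 0 → write 0
  0×2 = 0 → write 0
  1×2 = 2 → write 0 carry 1
  0×2+1 = 1 → write 1
  0×2 = 0 → write 0
  1×2 = 2 → write 0 carry 1
  remaining carry: 1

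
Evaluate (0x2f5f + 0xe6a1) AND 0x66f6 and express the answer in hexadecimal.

0x600

Add column by column in base 16, right to left:
  f+1 = 0 carry 1
  5+a+1 = 0 carry 1
  f+6+1 = 6 carry 1
  2+e+1 = 1 carry 1
  final carry 1
Sum = 0x11600; now AND with 0x66f6:
  1&0=0, 1&6=0, 6&6=6, 0&f=0, 0&6=0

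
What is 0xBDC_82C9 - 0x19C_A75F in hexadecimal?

Subtract column by column in base 16:
  9-F → A (borrow)
  C-5-1 → 6
  2-7 → B (borrow)
  8-A-1 → D (borrow)
  C-C-1 → F (borrow)
  D-9-1 → 3
  B-1 → A

0xA3FDB6A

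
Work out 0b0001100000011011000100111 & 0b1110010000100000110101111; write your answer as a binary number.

AND bit by bit (1 only where both bits are 1):
  0001100000011011000100111
& 1110010000100000110101111
= 0000000000000000000100111

0b0000000000000000000100111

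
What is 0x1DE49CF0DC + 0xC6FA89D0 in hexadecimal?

Add column by column in base 16, right to left:
  C+0 = C
  D+D = A carry 1
  0+9+1 = A
  F+8 = 7 carry 1
  C+A+1 = 7 carry 1
  9+F+1 = 9 carry 1
  4+6+1 = B
  E+C = A carry 1
  D+0+1 = E
  1+0 = 1

0x1EAB977AAC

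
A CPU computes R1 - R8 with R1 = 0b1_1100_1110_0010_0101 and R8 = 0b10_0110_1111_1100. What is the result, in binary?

Subtract column by column in base 2:
  1-0 → 1
  0-0 → 0
  1-1 → 0
  0-1 → 1 (borrow)
  0-1-1 → 0 (borrow)
  1-1-1 → 1 (borrow)
  0-1-1 → 0 (borrow)
  0-1-1 → 0 (borrow)
  0-0-1 → 1 (borrow)
  1-1-1 → 1 (borrow)
  1-1-1 → 1 (borrow)
  1-0-1 → 0
  0-0 → 0
  0-1 → 1 (borrow)
  1-0-1 → 0
  1-0 → 1
  1-0 → 1

0b11010011100101001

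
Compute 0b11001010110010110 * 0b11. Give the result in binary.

Multiply each base-2 digit by 3, carrying:
  0×3 = 0 → write 0
  1×3 = 3 → write 1 carry 1
  1×3+1 = 4 → write 0 carry 2
  0×3+2 = 2 → write 0 carry 1
  1×3+1 = 4 → write 0 carry 2
  0×3+2 = 2 → write 0 carry 1
  0×3+1 = 1 → write 1
  1×3 = 3 → write 1 carry 1
  1×3+1 = 4 → write 0 carry 2
  0×3+2 = 2 → write 0 carry 1
  1×3+1 = 4 → write 0 carry 2
  0×3+2 = 2 → write 0 carry 1
  1×3+1 = 4 → write 0 carry 2
  0×3+2 = 2 → write 0 carry 1
  0×3+1 = 1 → write 1
  1×3 = 3 → write 1 carry 1
  1×3+1 = 4 → write 0 carry 2
  remaining carry: 10

0b1001100000011000010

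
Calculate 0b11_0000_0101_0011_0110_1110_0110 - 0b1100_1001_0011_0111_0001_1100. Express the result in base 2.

0b10001110111111111111001010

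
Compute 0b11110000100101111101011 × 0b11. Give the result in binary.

Multiply each base-2 digit by 3, carrying:
  1×3 = 3 → write 1 carry 1
  1×3+1 = 4 → write 0 carry 2
  0×3+2 = 2 → write 0 carry 1
  1×3+1 = 4 → write 0 carry 2
  0×3+2 = 2 → write 0 carry 1
  1×3+1 = 4 → write 0 carry 2
  1×3+2 = 5 → write 1 carry 2
  1×3+2 = 5 → write 1 carry 2
  1×3+2 = 5 → write 1 carry 2
  1×3+2 = 5 → write 1 carry 2
  0×3+2 = 2 → write 0 carry 1
  1×3+1 = 4 → write 0 carry 2
  0×3+2 = 2 → write 0 carry 1
  0×3+1 = 1 → write 1
  1×3 = 3 → write 1 carry 1
  0×3+1 = 1 → write 1
  0×3 = 0 → write 0
  0×3 = 0 → write 0
  0×3 = 0 → write 0
  1×3 = 3 → write 1 carry 1
  1×3+1 = 4 → write 0 carry 2
  1×3+2 = 5 → write 1 carry 2
  1×3+2 = 5 → write 1 carry 2
  remaining carry: 10

0b1011010001110001111000001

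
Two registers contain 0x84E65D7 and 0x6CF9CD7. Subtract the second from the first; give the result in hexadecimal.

0x17EC900

Subtract column by column in base 16:
  7-7 → 0
  D-D → 0
  5-C → 9 (borrow)
  6-9-1 → C (borrow)
  E-F-1 → E (borrow)
  4-C-1 → 7 (borrow)
  8-6-1 → 1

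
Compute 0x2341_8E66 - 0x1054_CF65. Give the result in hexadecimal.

0x12ECBF01

Subtract column by column in base 16:
  6-5 → 1
  6-6 → 0
  E-F → F (borrow)
  8-C-1 → B (borrow)
  1-4-1 → C (borrow)
  4-5-1 → E (borrow)
  3-0-1 → 2
  2-1 → 1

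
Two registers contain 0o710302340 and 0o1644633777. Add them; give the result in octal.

Add column by column in base 8, right to left:
  0+7 = 7
  4+7 = 3 carry 1
  3+7+1 = 3 carry 1
  2+3+1 = 6
  0+3 = 3
  3+6 = 1 carry 1
  0+4+1 = 5
  1+4 = 5
  7+6 = 5 carry 1
  0+1+1 = 2

0o2555136337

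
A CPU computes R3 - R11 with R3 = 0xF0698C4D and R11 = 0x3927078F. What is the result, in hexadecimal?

0xB74284BE

Subtract column by column in base 16:
  D-F → E (borrow)
  4-8-1 → B (borrow)
  C-7-1 → 4
  8-0 → 8
  9-7 → 2
  6-2 → 4
  0-9 → 7 (borrow)
  F-3-1 → B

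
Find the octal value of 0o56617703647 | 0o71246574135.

0o77657777777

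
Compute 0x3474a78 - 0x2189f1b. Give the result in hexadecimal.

0x12eab5d

Subtract column by column in base 16:
  8-b → d (borrow)
  7-1-1 → 5
  a-f → b (borrow)
  4-9-1 → a (borrow)
  7-8-1 → e (borrow)
  4-1-1 → 2
  3-2 → 1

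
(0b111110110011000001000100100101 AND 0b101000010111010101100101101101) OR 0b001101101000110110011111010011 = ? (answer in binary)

0b101101111011110111011111110111

0b111110110011000001000100100101 AND 0b101000010111010101100101101101 = 0b101000010011000001000100100101.
Then OR with 0b001101101000110110011111010011.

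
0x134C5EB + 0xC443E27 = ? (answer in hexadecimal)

Add column by column in base 16, right to left:
  B+7 = 2 carry 1
  E+2+1 = 1 carry 1
  5+E+1 = 4 carry 1
  C+3+1 = 0 carry 1
  4+4+1 = 9
  3+4 = 7
  1+C = D

0xD790412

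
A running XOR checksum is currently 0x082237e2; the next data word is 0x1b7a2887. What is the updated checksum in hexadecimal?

0x13581f65

XOR each hex digit independently (no carries):
  0^1=1, 8^b=3, 2^7=5, 2^a=8, 3^2=1, 7^8=f, e^8=6, 2^7=5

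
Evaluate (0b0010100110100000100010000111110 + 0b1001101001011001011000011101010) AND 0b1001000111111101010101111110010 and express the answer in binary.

0b1000000111111001010000100100000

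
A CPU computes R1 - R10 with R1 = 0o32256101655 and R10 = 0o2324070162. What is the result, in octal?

Subtract column by column in base 8:
  5-2 → 3
  5-6 → 7 (borrow)
  6-1-1 → 4
  1-0 → 1
  0-7 → 1 (borrow)
  1-0-1 → 0
  6-4 → 2
  5-2 → 3
  2-3 → 7 (borrow)
  2-2-1 → 7 (borrow)
  3-0-1 → 2

0o27732011473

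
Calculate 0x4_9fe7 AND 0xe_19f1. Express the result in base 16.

AND each hex digit independently (no carries):
  4&e=4, 9&1=1, f&9=9, e&f=e, 7&1=1

0x419e1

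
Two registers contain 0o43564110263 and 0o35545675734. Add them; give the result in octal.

0o101332006217

Add column by column in base 8, right to left:
  3+4 = 7
  6+3 = 1 carry 1
  2+7+1 = 2 carry 1
  0+5+1 = 6
  1+7 = 0 carry 1
  1+6+1 = 0 carry 1
  4+5+1 = 2 carry 1
  6+4+1 = 3 carry 1
  5+5+1 = 3 carry 1
  3+5+1 = 1 carry 1
  4+3+1 = 0 carry 1
  final carry 1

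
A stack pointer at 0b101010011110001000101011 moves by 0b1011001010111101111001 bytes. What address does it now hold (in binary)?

Add column by column in base 2, right to left:
  1+1 = 0 carry 1
  1+0+1 = 0 carry 1
  0+0+1 = 1
  1+1 = 0 carry 1
  0+1+1 = 0 carry 1
  1+1+1 = 1 carry 1
  0+1+1 = 0 carry 1
  0+0+1 = 1
  0+1 = 1
  1+1 = 0 carry 1
  0+1+1 = 0 carry 1
  0+1+1 = 0 carry 1
  0+0+1 = 1
  1+1 = 0 carry 1
  1+0+1 = 0 carry 1
  1+1+1 = 1 carry 1
  1+0+1 = 0 carry 1
  0+0+1 = 1
  0+1 = 1
  1+1 = 0 carry 1
  0+0+1 = 1
  1+1 = 0 carry 1
  0+0+1 = 1
  1+0 = 1

0b110101101001000110100100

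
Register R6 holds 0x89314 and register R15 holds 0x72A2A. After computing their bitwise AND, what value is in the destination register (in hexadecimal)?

0x00200

AND each hex digit independently (no carries):
  8&7=0, 9&2=0, 3&A=2, 1&2=0, 4&A=0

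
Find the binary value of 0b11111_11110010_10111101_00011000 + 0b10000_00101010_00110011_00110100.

Add column by column in base 2, right to left:
  0+0 = 0
  0+0 = 0
  0+1 = 1
  1+0 = 1
  1+1 = 0 carry 1
  0+1+1 = 0 carry 1
  0+0+1 = 1
  0+0 = 0
  1+1 = 0 carry 1
  0+1+1 = 0 carry 1
  1+0+1 = 0 carry 1
  1+0+1 = 0 carry 1
  1+1+1 = 1 carry 1
  1+1+1 = 1 carry 1
  0+0+1 = 1
  1+0 = 1
  0+0 = 0
  1+1 = 0 carry 1
  0+0+1 = 1
  0+1 = 1
  1+0 = 1
  1+1 = 0 carry 1
  1+0+1 = 0 carry 1
  1+0+1 = 0 carry 1
  1+0+1 = 0 carry 1
  1+0+1 = 0 carry 1
  1+0+1 = 0 carry 1
  1+0+1 = 0 carry 1
  1+1+1 = 1 carry 1
  final carry 1

0b110000000111001111000001001100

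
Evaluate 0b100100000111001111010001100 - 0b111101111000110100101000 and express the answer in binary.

0b11100011000001000101100100

Subtract column by column in base 2:
  0-0 → 0
  0-0 → 0
  1-0 → 1
  1-1 → 0
  0-0 → 0
  0-1 → 1 (borrow)
  0-0-1 → 1 (borrow)
  1-0-1 → 0
  0-1 → 1 (borrow)
  1-0-1 → 0
  1-1 → 0
  1-1 → 0
  1-0 → 1
  0-0 → 0
  0-0 → 0
  1-1 → 0
  1-1 → 0
  1-1 → 0
  0-1 → 1 (borrow)
  0-0-1 → 1 (borrow)
  0-1-1 → 0 (borrow)
  0-1-1 → 0 (borrow)
  0-1-1 → 0 (borrow)
  1-1-1 → 1 (borrow)
  0-0-1 → 1 (borrow)
  0-0-1 → 1 (borrow)
  1-0-1 → 0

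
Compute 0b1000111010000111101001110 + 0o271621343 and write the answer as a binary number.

0b100000001000011001000110001

0o271621343 = 0b10111001110010001011100011 in binary.
Add column by column in base 2, right to left:
  0+1 = 1
  1+1 = 0 carry 1
  1+0+1 = 0 carry 1
  1+0+1 = 0 carry 1
  0+0+1 = 1
  0+1 = 1
  1+1 = 0 carry 1
  0+1+1 = 0 carry 1
  1+0+1 = 0 carry 1
  1+1+1 = 1 carry 1
  1+0+1 = 0 carry 1
  1+0+1 = 0 carry 1
  0+0+1 = 1
  0+1 = 1
  0+0 = 0
  0+0 = 0
  1+1 = 0 carry 1
  0+1+1 = 0 carry 1
  1+1+1 = 1 carry 1
  1+0+1 = 0 carry 1
  1+0+1 = 0 carry 1
  0+1+1 = 0 carry 1
  0+1+1 = 0 carry 1
  0+1+1 = 0 carry 1
  1+0+1 = 0 carry 1
  0+1+1 = 0 carry 1
  final carry 1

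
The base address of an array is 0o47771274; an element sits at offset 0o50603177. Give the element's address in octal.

0o120574473

Add column by column in base 8, right to left:
  4+7 = 3 carry 1
  7+7+1 = 7 carry 1
  2+1+1 = 4
  1+3 = 4
  7+0 = 7
  7+6 = 5 carry 1
  7+0+1 = 0 carry 1
  4+5+1 = 2 carry 1
  final carry 1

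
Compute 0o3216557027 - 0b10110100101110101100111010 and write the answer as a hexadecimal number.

0o3216557027 = 0x1A3ADE17 in hexadecimal.
0b10110100101110101100111010 = 0x2D2EB3A in hexadecimal.
Subtract column by column in base 16:
  7-A → D (borrow)
  1-3-1 → D (borrow)
  E-B-1 → 2
  D-E → F (borrow)
  A-2-1 → 7
  3-D → 6 (borrow)
  A-2-1 → 7
  1-0 → 1

0x1767F2DD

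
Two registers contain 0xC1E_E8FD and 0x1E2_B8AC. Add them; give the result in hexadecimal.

0xE01A1A9

Add column by column in base 16, right to left:
  D+C = 9 carry 1
  F+A+1 = A carry 1
  8+8+1 = 1 carry 1
  E+B+1 = A carry 1
  E+2+1 = 1 carry 1
  1+E+1 = 0 carry 1
  C+1+1 = E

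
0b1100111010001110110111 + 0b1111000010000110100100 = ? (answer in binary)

0b11011111100010101011011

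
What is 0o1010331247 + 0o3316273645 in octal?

Add column by column in base 8, right to left:
  7+5 = 4 carry 1
  4+4+1 = 1 carry 1
  2+6+1 = 1 carry 1
  1+3+1 = 5
  3+7 = 2 carry 1
  3+2+1 = 6
  0+6 = 6
  1+1 = 2
  0+3 = 3
  1+3 = 4

0o4326625114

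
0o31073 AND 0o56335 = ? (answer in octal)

AND each oct digit independently (no carries):
  3&5=1, 1&6=0, 0&3=0, 7&3=3, 3&5=1

0o10031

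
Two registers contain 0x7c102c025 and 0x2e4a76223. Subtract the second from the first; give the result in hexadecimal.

0x4dc5b5e02

Subtract column by column in base 16:
  5-3 → 2
  2-2 → 0
  0-2 → e (borrow)
  c-6-1 → 5
  2-7 → b (borrow)
  0-a-1 → 5 (borrow)
  1-4-1 → c (borrow)
  c-e-1 → d (borrow)
  7-2-1 → 4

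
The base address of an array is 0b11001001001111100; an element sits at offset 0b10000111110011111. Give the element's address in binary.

Add column by column in base 2, right to left:
  0+1 = 1
  0+1 = 1
  1+1 = 0 carry 1
  1+1+1 = 1 carry 1
  1+1+1 = 1 carry 1
  1+0+1 = 0 carry 1
  1+0+1 = 0 carry 1
  0+1+1 = 0 carry 1
  0+1+1 = 0 carry 1
  1+1+1 = 1 carry 1
  0+1+1 = 0 carry 1
  0+1+1 = 0 carry 1
  1+0+1 = 0 carry 1
  0+0+1 = 1
  0+0 = 0
  1+0 = 1
  1+1 = 0 carry 1
  final carry 1

0b101010001000011011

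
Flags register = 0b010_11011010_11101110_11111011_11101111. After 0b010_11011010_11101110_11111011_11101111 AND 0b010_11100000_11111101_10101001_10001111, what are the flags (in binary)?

AND bit by bit (1 only where both bits are 1):
  01011011010111011101111101111101111
& 01011100000111111011010100110001111
= 01011000000111011001010100110001111

0b01011000000111011001010100110001111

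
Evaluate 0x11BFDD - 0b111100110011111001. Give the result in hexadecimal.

0xDF2E4

0b111100110011111001 = 0x3CCF9 in hexadecimal.
Subtract column by column in base 16:
  D-9 → 4
  D-F → E (borrow)
  F-C-1 → 2
  B-C → F (borrow)
  1-3-1 → D (borrow)
  1-0-1 → 0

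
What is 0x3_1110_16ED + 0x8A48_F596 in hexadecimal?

0x39B590C83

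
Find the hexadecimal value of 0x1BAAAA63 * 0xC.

Multiply each base-16 digit by 12, carrying:
  3×12 = 36 → write 4 carry 2
  6×12+2 = 74 → write A carry 4
  A×12+4 = 124 → write C carry 7
  A×12+7 = 127 → write F carry 7
  A×12+7 = 127 → write F carry 7
  A×12+7 = 127 → write F carry 7
  B×12+7 = 139 → write B carry 8
  1×12+8 = 20 → write 4 carry 1
  remaining carry: 1

0x14BFFFCA4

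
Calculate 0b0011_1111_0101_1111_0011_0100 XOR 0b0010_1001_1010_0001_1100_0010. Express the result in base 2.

XOR bit by bit (1 where the bits differ):
  001111110101111100110100
^ 001010011010000111000010
= 000101101111111011110110

0b000101101111111011110110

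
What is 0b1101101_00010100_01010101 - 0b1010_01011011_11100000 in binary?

Subtract column by column in base 2:
  1-0 → 1
  0-0 → 0
  1-0 → 1
  0-0 → 0
  1-0 → 1
  0-1 → 1 (borrow)
  1-1-1 → 1 (borrow)
  0-1-1 → 0 (borrow)
  0-1-1 → 0 (borrow)
  0-1-1 → 0 (borrow)
  1-0-1 → 0
  0-1 → 1 (borrow)
  1-1-1 → 1 (borrow)
  0-0-1 → 1 (borrow)
  0-1-1 → 0 (borrow)
  0-0-1 → 1 (borrow)
  1-0-1 → 0
  0-1 → 1 (borrow)
  1-0-1 → 0
  1-1 → 0
  0-0 → 0
  1-0 → 1
  1-0 → 1

0b11000101011100001110101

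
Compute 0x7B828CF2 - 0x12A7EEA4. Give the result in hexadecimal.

Subtract column by column in base 16:
  2-4 → E (borrow)
  F-A-1 → 4
  C-E → E (borrow)
  8-E-1 → 9 (borrow)
  2-7-1 → A (borrow)
  8-A-1 → D (borrow)
  B-2-1 → 8
  7-1 → 6

0x68DA9E4E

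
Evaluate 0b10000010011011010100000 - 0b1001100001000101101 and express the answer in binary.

0b1111000111010001110011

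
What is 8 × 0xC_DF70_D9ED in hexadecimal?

Multiply each base-16 digit by 8, carrying:
  D×8 = 104 → write 8 carry 6
  E×8+6 = 118 → write 6 carry 7
  9×8+7 = 79 → write F carry 4
  D×8+4 = 108 → write C carry 6
  0×8+6 = 6 → write 6
  7×8 = 56 → write 8 carry 3
  F×8+3 = 123 → write B carry 7
  D×8+7 = 111 → write F carry 6
  C×8+6 = 102 → write 6 carry 6
  remaining carry: 6

0x66FB86CF68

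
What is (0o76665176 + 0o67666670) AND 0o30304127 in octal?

0o20104026

Add column by column in base 8, right to left:
  6+0 = 6
  7+7 = 6 carry 1
  1+6+1 = 0 carry 1
  5+6+1 = 4 carry 1
  6+6+1 = 5 carry 1
  6+6+1 = 5 carry 1
  6+7+1 = 6 carry 1
  7+6+1 = 6 carry 1
  final carry 1
Sum = 0o166554066; now AND with 0o30304127:
  1&0=0, 6&3=2, 6&0=0, 5&3=1, 5&0=0, 4&4=4, 0&1=0, 6&2=2, 6&7=6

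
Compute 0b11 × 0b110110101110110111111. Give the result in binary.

0b10100100001100100111101

Multiply each base-2 digit by 3, carrying:
  1×3 = 3 → write 1 carry 1
  1×3+1 = 4 → write 0 carry 2
  1×3+2 = 5 → write 1 carry 2
  1×3+2 = 5 → write 1 carry 2
  1×3+2 = 5 → write 1 carry 2
  1×3+2 = 5 → write 1 carry 2
  0×3+2 = 2 → write 0 carry 1
  1×3+1 = 4 → write 0 carry 2
  1×3+2 = 5 → write 1 carry 2
  0×3+2 = 2 → write 0 carry 1
  1×3+1 = 4 → write 0 carry 2
  1×3+2 = 5 → write 1 carry 2
  1×3+2 = 5 → write 1 carry 2
  0×3+2 = 2 → write 0 carry 1
  1×3+1 = 4 → write 0 carry 2
  0×3+2 = 2 → write 0 carry 1
  1×3+1 = 4 → write 0 carry 2
  1×3+2 = 5 → write 1 carry 2
  0×3+2 = 2 → write 0 carry 1
  1×3+1 = 4 → write 0 carry 2
  1×3+2 = 5 → write 1 carry 2
  remaining carry: 10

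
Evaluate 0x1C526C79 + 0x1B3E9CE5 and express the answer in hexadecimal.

0x3791095E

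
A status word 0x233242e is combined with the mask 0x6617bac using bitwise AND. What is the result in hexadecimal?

0x221202c

AND each hex digit independently (no carries):
  2&6=2, 3&6=2, 3&1=1, 2&7=2, 4&b=0, 2&a=2, e&c=c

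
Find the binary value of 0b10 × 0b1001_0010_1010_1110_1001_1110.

0b1001001010101110100111100

Multiply each base-2 digit by 2, carrying:
  0×2 = 0 → write 0
  1×2 = 2 → write 0 carry 1
  1×2+1 = 3 → write 1 carry 1
  1×2+1 = 3 → write 1 carry 1
  1×2+1 = 3 → write 1 carry 1
  0×2+1 = 1 → write 1
  0×2 = 0 → write 0
  1×2 = 2 → write 0 carry 1
  0×2+1 = 1 → write 1
  1×2 = 2 → write 0 carry 1
  1×2+1 = 3 → write 1 carry 1
  1×2+1 = 3 → write 1 carry 1
  0×2+1 = 1 → write 1
  1×2 = 2 → write 0 carry 1
  0×2+1 = 1 → write 1
  1×2 = 2 → write 0 carry 1
  0×2+1 = 1 → write 1
  1×2 = 2 → write 0 carry 1
  0×2+1 = 1 → write 1
  0×2 = 0 → write 0
  1×2 = 2 → write 0 carry 1
  0×2+1 = 1 → write 1
  0×2 = 0 → write 0
  1×2 = 2 → write 0 carry 1
  remaining carry: 1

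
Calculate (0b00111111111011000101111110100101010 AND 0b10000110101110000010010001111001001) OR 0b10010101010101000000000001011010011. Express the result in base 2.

0b10010111111111000000010001111011011

0b00111111111011000101111110100101010 AND 0b10000110101110000010010001111001001 = 0b00000110101010000000010000100001000.
Then OR with 0b10010101010101000000000001011010011.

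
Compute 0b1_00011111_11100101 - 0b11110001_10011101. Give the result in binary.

0b10111001001000

Subtract column by column in base 2:
  1-1 → 0
  0-0 → 0
  1-1 → 0
  0-1 → 1 (borrow)
  0-1-1 → 0 (borrow)
  1-0-1 → 0
  1-0 → 1
  1-1 → 0
  1-1 → 0
  1-0 → 1
  1-0 → 1
  1-0 → 1
  1-1 → 0
  0-1 → 1 (borrow)
  0-1-1 → 0 (borrow)
  0-1-1 → 0 (borrow)
  1-0-1 → 0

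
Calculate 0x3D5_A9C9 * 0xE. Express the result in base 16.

Multiply each base-16 digit by 14, carrying:
  9×14 = 126 → write E carry 7
  C×14+7 = 175 → write F carry 10
  9×14+10 = 136 → write 8 carry 8
  A×14+8 = 148 → write 4 carry 9
  5×14+9 = 79 → write F carry 4
  D×14+4 = 186 → write A carry 11
  3×14+11 = 53 → write 5 carry 3
  remaining carry: 3

0x35AF48FE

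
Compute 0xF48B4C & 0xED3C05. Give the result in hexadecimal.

0xE40804

AND each hex digit independently (no carries):
  F&E=E, 4&D=4, 8&3=0, B&C=8, 4&0=0, C&5=4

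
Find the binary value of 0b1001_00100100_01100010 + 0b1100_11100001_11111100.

0b101100000011001011110

Add column by column in base 2, right to left:
  0+0 = 0
  1+0 = 1
  0+1 = 1
  0+1 = 1
  0+1 = 1
  1+1 = 0 carry 1
  1+1+1 = 1 carry 1
  0+1+1 = 0 carry 1
  0+1+1 = 0 carry 1
  0+0+1 = 1
  1+0 = 1
  0+0 = 0
  0+0 = 0
  1+1 = 0 carry 1
  0+1+1 = 0 carry 1
  0+1+1 = 0 carry 1
  1+0+1 = 0 carry 1
  0+0+1 = 1
  0+1 = 1
  1+1 = 0 carry 1
  final carry 1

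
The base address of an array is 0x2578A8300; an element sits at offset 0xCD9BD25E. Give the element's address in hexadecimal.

0x32526555E

Add column by column in base 16, right to left:
  0+E = E
  0+5 = 5
  3+2 = 5
  8+D = 5 carry 1
  A+B+1 = 6 carry 1
  8+9+1 = 2 carry 1
  7+D+1 = 5 carry 1
  5+C+1 = 2 carry 1
  2+0+1 = 3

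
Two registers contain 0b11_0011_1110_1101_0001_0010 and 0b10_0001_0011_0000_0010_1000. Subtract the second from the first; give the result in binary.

Subtract column by column in base 2:
  0-0 → 0
  1-0 → 1
  0-0 → 0
  0-1 → 1 (borrow)
  1-0-1 → 0
  0-1 → 1 (borrow)
  0-0-1 → 1 (borrow)
  0-0-1 → 1 (borrow)
  1-0-1 → 0
  0-0 → 0
  1-0 → 1
  1-0 → 1
  0-1 → 1 (borrow)
  1-1-1 → 1 (borrow)
  1-0-1 → 0
  1-0 → 1
  1-1 → 0
  1-0 → 1
  0-0 → 0
  0-0 → 0
  1-0 → 1
  1-1 → 0

0b100101011110011101010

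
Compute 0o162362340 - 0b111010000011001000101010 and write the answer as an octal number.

0o70331266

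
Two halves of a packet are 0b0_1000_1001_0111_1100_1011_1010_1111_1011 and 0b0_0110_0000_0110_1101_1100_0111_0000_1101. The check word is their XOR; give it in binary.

XOR bit by bit (1 where the bits differ):
  010001001011111001011101011111011
^ 001100000011011011100011100001101
= 011101001000100010111110111110110

0b011101001000100010111110111110110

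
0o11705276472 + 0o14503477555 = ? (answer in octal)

0o26410776247

Add column by column in base 8, right to left:
  2+5 = 7
  7+5 = 4 carry 1
  4+5+1 = 2 carry 1
  6+7+1 = 6 carry 1
  7+7+1 = 7 carry 1
  2+4+1 = 7
  5+3 = 0 carry 1
  0+0+1 = 1
  7+5 = 4 carry 1
  1+4+1 = 6
  1+1 = 2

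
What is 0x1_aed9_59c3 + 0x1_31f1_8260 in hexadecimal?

Add column by column in base 16, right to left:
  3+0 = 3
  c+6 = 2 carry 1
  9+2+1 = c
  5+8 = d
  9+1 = a
  d+f = c carry 1
  e+1+1 = 0 carry 1
  a+3+1 = e
  1+1 = 2

0x2e0cadc23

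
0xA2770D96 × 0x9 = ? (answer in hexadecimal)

Multiply each base-16 digit by 9, carrying:
  6×9 = 54 → write 6 carry 3
  9×9+3 = 84 → write 4 carry 5
  D×9+5 = 122 → write A carry 7
  0×9+7 = 7 → write 7
  7×9 = 63 → write F carry 3
  7×9+3 = 66 → write 2 carry 4
  2×9+4 = 22 → write 6 carry 1
  A×9+1 = 91 → write B carry 5
  remaining carry: 5

0x5B62F7A46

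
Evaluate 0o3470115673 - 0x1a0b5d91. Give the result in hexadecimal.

0o3470115673 = 0x1ce09bbb in hexadecimal.
Subtract column by column in base 16:
  b-1 → a
  b-9 → 2
  b-d → e (borrow)
  9-5-1 → 3
  0-b → 5 (borrow)
  e-0-1 → d
  c-a → 2
  1-1 → 0

0x2d53e2a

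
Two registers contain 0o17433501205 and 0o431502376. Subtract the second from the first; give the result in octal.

0o17001776607

Subtract column by column in base 8:
  5-6 → 7 (borrow)
  0-7-1 → 0 (borrow)
  2-3-1 → 6 (borrow)
  1-2-1 → 6 (borrow)
  0-0-1 → 7 (borrow)
  5-5-1 → 7 (borrow)
  3-1-1 → 1
  3-3 → 0
  4-4 → 0
  7-0 → 7
  1-0 → 1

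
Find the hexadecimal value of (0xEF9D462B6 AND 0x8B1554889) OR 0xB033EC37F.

0xBB37EC3FF

0xEF9D462B6 AND 0x8B1554889 = 0x8B1544080.
Then OR with 0xB033EC37F.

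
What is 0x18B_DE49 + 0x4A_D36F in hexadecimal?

Add column by column in base 16, right to left:
  9+F = 8 carry 1
  4+6+1 = B
  E+3 = 1 carry 1
  D+D+1 = B carry 1
  B+A+1 = 6 carry 1
  8+4+1 = D
  1+0 = 1

0x1D6B1B8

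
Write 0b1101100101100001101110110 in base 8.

Group the bits in threes: 001 101 100 101 100 001 101 110 110 → 154541566.

0o154541566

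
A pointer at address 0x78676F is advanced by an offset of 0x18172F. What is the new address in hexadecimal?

0x907E9E

Add column by column in base 16, right to left:
  F+F = E carry 1
  6+2+1 = 9
  7+7 = E
  6+1 = 7
  8+8 = 0 carry 1
  7+1+1 = 9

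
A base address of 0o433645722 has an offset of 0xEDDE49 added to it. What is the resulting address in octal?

0o527225033

0xEDDE49 = 0o73357111 in octal.
Add column by column in base 8, right to left:
  2+1 = 3
  2+1 = 3
  7+1 = 0 carry 1
  5+7+1 = 5 carry 1
  4+5+1 = 2 carry 1
  6+3+1 = 2 carry 1
  3+3+1 = 7
  3+7 = 2 carry 1
  4+0+1 = 5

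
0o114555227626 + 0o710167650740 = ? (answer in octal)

Add column by column in base 8, right to left:
  6+0 = 6
  2+4 = 6
  6+7 = 5 carry 1
  7+0+1 = 0 carry 1
  2+5+1 = 0 carry 1
  2+6+1 = 1 carry 1
  5+7+1 = 5 carry 1
  5+6+1 = 4 carry 1
  5+1+1 = 7
  4+0 = 4
  1+1 = 2
  1+7 = 0 carry 1
  final carry 1

0o1024745100566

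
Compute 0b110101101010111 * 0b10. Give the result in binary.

0b1101011010101110

Multiply each base-2 digit by 2, carrying:
  1×2 = 2 → write 0 carry 1
  1×2+1 = 3 → write 1 carry 1
  1×2+1 = 3 → write 1 carry 1
  0×2+1 = 1 → write 1
  1×2 = 2 → write 0 carry 1
  0×2+1 = 1 → write 1
  1×2 = 2 → write 0 carry 1
  0×2+1 = 1 → write 1
  1×2 = 2 → write 0 carry 1
  1×2+1 = 3 → write 1 carry 1
  0×2+1 = 1 → write 1
  1×2 = 2 → write 0 carry 1
  0×2+1 = 1 → write 1
  1×2 = 2 → write 0 carry 1
  1×2+1 = 3 → write 1 carry 1
  remaining carry: 1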